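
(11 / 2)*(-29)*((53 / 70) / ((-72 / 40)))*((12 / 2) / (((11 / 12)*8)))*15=23055 / 28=823.39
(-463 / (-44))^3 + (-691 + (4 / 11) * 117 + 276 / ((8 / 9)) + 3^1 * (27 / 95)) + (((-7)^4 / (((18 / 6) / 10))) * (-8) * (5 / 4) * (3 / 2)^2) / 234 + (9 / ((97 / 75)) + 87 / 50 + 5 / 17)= 67.50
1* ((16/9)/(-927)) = -16/8343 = -0.00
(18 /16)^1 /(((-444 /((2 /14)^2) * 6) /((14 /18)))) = -1 /149184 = -0.00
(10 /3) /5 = 0.67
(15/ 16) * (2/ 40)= 3/ 64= 0.05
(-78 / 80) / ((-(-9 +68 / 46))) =-897 / 6920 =-0.13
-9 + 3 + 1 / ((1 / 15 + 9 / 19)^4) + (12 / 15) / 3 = 50591924959 / 8436729840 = 6.00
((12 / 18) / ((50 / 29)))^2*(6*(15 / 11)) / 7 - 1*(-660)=6354182 / 9625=660.17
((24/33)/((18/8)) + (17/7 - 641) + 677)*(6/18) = 26855/2079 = 12.92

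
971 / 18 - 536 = -8677 / 18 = -482.06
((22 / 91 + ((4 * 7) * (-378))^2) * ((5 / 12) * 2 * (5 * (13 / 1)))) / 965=25484790295 / 4053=6287883.12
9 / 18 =1 / 2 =0.50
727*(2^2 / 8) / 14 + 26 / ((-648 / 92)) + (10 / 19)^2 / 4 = 18292615 / 818748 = 22.34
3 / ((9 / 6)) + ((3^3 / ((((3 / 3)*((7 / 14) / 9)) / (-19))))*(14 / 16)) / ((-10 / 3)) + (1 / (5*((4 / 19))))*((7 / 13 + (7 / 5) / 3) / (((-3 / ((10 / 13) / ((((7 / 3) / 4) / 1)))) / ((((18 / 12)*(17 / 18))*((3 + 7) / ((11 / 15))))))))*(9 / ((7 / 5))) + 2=176664503 / 74360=2375.80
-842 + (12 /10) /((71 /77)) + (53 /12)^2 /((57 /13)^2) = -139462161533 /166088880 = -839.68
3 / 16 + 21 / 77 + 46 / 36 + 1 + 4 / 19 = 88739 / 30096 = 2.95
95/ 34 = 2.79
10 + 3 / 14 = 143 / 14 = 10.21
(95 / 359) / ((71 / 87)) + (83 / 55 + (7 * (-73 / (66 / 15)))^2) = 832077233253 / 61683380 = 13489.49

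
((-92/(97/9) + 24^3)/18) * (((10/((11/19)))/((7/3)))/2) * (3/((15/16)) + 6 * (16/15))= 203695200/7469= 27272.08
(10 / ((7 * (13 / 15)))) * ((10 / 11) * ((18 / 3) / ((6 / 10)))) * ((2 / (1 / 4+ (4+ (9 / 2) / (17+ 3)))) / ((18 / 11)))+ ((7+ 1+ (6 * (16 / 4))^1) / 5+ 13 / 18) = 16441249 / 1466010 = 11.21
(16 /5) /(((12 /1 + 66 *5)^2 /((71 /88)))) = 71 /3216510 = 0.00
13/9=1.44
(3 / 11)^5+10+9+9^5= 9512960711 / 161051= 59068.00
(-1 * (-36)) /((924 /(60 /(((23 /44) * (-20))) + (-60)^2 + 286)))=267738 /1771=151.18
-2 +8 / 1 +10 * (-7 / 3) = -52 / 3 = -17.33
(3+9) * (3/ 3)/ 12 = 1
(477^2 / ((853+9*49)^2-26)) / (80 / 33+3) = 7508457 / 299719390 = 0.03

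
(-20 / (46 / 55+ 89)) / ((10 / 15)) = -550 / 1647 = -0.33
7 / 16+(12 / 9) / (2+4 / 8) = 0.97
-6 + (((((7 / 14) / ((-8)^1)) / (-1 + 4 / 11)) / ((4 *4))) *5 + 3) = -5321 / 1792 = -2.97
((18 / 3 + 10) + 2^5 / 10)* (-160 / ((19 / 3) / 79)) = -728064 / 19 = -38319.16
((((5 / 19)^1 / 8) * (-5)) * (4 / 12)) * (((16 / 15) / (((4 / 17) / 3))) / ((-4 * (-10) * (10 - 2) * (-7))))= 17 / 51072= 0.00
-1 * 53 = -53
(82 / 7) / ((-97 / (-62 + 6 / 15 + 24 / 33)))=274536 / 37345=7.35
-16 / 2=-8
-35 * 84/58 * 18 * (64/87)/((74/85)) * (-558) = 13386643200/31117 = 430203.53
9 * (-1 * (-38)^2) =-12996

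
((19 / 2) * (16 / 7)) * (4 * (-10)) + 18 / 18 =-6073 / 7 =-867.57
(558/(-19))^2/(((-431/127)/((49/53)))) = -1937618172/8246323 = -234.97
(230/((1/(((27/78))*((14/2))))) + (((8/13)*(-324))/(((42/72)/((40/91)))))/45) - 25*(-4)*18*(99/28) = 57290067/8281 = 6918.25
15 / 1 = 15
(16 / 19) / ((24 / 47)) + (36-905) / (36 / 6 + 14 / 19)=-929095 / 7296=-127.34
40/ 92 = 10/ 23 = 0.43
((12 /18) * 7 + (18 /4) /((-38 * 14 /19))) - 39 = -5795 /168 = -34.49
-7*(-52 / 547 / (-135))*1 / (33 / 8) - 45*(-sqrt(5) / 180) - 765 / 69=-621472651 / 56048355 + sqrt(5) / 4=-10.53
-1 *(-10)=10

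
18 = 18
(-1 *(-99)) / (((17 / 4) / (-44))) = -17424 / 17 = -1024.94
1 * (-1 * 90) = -90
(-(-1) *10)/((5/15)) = 30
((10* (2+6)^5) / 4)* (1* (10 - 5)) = 409600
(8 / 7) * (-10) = -80 / 7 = -11.43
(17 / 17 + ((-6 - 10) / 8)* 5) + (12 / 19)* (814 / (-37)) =-435 / 19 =-22.89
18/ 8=9/ 4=2.25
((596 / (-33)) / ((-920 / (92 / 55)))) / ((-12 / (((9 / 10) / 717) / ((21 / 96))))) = -1192 / 75912375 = -0.00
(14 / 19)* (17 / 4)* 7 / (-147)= -17 / 114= -0.15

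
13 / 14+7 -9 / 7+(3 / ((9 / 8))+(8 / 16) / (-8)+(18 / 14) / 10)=15751 / 1680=9.38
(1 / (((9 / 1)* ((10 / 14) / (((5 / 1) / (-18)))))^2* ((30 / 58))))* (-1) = -1421 / 393660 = -0.00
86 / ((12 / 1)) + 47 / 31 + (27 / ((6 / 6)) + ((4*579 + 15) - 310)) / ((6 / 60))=3810895 / 186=20488.68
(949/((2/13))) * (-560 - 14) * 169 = -598381511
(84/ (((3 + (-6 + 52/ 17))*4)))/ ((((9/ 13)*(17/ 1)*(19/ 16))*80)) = 91/ 285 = 0.32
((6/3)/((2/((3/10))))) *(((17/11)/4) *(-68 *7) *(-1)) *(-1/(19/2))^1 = -6069/1045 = -5.81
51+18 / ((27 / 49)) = 251 / 3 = 83.67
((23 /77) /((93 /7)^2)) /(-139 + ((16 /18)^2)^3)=-9506889 /778111806505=-0.00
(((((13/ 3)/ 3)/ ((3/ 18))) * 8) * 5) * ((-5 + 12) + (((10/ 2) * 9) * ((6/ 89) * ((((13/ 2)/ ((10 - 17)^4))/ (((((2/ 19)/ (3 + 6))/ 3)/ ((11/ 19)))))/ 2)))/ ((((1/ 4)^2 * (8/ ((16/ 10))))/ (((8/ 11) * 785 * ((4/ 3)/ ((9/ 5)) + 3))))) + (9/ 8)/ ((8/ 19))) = 3713198916115/ 2564268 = 1448054.15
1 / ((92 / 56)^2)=196 / 529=0.37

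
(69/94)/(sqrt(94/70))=0.63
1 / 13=0.08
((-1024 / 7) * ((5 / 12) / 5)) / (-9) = 256 / 189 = 1.35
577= 577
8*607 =4856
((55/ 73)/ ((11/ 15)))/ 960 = 5/ 4672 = 0.00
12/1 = 12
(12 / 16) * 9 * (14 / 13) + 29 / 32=3401 / 416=8.18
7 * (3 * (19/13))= 399/13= 30.69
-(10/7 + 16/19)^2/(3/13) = -1185652/53067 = -22.34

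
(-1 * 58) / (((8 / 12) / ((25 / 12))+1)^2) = -36250 / 1089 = -33.29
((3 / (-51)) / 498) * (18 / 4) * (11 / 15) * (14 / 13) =-0.00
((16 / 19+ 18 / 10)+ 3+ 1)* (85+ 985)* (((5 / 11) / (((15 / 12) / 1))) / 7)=540136 / 1463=369.20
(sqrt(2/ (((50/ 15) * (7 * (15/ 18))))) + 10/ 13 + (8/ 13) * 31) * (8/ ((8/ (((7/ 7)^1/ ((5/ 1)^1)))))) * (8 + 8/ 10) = 132 * sqrt(14)/ 875 + 11352/ 325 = 35.49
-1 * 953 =-953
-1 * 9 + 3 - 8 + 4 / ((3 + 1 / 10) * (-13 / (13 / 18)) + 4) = -3646 / 259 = -14.08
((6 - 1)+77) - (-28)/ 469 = 5498/ 67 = 82.06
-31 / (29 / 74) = -2294 / 29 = -79.10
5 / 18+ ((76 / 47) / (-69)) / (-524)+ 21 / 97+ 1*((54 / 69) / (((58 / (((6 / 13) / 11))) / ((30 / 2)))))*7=567805134337 / 1025357386482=0.55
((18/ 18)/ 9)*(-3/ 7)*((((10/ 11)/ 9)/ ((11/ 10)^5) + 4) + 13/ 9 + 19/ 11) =-16478030/ 47832147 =-0.34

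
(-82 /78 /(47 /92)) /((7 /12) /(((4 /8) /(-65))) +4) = 7544 /263341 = 0.03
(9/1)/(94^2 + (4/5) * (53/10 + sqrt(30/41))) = 1019390175/1001294860738 - 1125 * sqrt(1230)/500647430369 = 0.00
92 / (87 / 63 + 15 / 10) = 3864 / 121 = 31.93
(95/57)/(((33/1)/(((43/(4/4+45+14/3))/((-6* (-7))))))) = 215/210672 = 0.00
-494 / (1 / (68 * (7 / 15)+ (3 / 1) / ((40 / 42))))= -516971 / 30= -17232.37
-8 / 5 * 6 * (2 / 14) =-48 / 35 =-1.37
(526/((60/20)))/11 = 526/33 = 15.94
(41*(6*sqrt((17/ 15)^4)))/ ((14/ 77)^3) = 15771019/ 300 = 52570.06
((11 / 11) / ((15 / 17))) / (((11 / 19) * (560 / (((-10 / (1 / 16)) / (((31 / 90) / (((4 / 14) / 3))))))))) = -2584 / 16709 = -0.15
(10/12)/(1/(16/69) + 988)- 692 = -32960612/47631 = -692.00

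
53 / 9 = 5.89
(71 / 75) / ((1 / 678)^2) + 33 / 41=446047533 / 1025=435168.32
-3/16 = -0.19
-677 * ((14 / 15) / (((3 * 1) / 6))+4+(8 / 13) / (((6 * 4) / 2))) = -781258 / 195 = -4006.45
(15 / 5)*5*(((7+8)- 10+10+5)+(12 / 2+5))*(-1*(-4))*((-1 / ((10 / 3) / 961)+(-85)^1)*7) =-4860366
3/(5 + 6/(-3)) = 1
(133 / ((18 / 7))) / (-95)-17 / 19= -2461 / 1710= -1.44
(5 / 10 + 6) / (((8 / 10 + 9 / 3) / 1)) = 1.71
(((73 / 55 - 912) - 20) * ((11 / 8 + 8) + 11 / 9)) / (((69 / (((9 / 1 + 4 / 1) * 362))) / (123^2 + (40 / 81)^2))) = -9122070051642819817 / 896363820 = -10176749494.02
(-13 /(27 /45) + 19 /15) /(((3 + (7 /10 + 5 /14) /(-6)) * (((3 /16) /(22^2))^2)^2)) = -1711860338074320896 /5337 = -320753295498280.10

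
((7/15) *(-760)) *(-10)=10640/3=3546.67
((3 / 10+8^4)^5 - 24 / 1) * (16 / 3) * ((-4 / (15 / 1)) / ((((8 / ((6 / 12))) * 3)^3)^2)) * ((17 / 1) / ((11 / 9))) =-1960684424170752421437731 / 1051066368000000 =-1865423995.92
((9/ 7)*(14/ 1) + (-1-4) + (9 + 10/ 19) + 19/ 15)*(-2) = -13562/ 285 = -47.59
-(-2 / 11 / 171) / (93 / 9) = 2 / 19437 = 0.00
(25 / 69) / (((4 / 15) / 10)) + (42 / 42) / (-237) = 148079 / 10902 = 13.58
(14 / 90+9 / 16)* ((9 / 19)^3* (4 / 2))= 41877 / 274360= 0.15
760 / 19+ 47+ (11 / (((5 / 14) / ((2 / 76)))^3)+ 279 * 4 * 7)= 6772408898 / 857375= 7899.00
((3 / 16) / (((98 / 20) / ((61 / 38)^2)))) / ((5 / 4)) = 11163 / 141512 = 0.08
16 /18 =8 /9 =0.89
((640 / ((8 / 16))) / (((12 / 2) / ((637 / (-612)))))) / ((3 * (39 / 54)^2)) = -31360 / 221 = -141.90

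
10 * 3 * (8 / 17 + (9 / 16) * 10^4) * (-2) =-5737980 / 17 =-337528.24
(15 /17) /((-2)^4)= 15 /272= 0.06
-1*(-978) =978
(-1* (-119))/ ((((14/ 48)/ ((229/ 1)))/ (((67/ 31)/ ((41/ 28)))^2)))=328822338432/ 1615441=203549.58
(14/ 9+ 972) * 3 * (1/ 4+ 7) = 127049/ 6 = 21174.83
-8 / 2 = -4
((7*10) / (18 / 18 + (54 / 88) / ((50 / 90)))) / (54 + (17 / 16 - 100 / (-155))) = 7638400 / 12793153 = 0.60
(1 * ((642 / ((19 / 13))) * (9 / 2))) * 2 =75114 / 19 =3953.37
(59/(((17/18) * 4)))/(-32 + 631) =531/20366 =0.03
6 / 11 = 0.55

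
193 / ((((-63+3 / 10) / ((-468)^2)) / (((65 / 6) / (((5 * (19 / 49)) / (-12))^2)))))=-21110791193856 / 75449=-279802133.81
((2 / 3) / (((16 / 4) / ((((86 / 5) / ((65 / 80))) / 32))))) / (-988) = -43 / 385320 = -0.00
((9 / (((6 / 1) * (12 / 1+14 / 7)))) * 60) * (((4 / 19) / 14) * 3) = 270 / 931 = 0.29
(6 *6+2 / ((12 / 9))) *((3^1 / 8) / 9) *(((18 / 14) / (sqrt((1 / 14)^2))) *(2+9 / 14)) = 8325 / 112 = 74.33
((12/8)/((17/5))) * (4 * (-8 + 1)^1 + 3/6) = -825/68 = -12.13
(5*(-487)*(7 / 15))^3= -39616946929 / 27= -1467294330.70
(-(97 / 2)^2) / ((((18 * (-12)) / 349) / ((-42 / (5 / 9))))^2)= -56155254841 / 1600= -35097034.28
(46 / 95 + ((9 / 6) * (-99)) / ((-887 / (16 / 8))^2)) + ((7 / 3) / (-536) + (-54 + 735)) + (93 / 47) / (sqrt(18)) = 681.95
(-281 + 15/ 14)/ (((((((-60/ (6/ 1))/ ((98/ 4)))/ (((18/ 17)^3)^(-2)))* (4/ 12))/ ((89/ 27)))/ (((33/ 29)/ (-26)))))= -648260445839083/ 3077426027520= -210.65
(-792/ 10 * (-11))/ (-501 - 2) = -4356/ 2515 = -1.73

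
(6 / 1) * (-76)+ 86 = -370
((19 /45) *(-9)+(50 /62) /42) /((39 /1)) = -0.10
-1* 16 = -16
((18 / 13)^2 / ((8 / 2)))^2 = 0.23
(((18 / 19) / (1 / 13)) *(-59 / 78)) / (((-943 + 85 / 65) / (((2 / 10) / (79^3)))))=2301 / 573399426610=0.00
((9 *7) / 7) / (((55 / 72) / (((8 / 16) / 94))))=162 / 2585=0.06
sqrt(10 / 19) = sqrt(190) / 19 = 0.73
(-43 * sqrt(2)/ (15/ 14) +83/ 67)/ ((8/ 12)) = 249/ 134 - 301 * sqrt(2)/ 5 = -83.28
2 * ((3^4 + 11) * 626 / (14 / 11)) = 633512 / 7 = 90501.71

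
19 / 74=0.26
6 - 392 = -386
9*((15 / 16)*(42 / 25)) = 567 / 40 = 14.18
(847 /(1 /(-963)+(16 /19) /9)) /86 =15497559 /145598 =106.44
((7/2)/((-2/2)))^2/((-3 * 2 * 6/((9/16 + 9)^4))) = -2983453641/1048576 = -2845.24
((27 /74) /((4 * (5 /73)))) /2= 0.67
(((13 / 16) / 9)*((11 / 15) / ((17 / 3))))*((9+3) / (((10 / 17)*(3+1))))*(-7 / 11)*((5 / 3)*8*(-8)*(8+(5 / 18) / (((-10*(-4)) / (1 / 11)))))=1153243 / 35640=32.36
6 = 6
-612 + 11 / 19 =-11617 / 19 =-611.42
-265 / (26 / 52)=-530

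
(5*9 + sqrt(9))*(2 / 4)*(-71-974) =-25080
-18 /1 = -18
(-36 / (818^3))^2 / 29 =81 / 542997509003288756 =0.00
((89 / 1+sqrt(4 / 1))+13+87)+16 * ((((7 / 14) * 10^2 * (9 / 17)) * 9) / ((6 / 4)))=46447 / 17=2732.18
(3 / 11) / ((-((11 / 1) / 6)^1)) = -0.15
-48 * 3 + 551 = 407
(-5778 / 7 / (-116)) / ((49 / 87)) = 8667 / 686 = 12.63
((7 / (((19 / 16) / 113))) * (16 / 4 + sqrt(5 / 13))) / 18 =6328 * sqrt(65) / 2223 + 25312 / 171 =170.97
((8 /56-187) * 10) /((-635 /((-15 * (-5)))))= 196200 /889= 220.70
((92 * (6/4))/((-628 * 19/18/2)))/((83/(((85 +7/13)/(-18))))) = 76728/3218657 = 0.02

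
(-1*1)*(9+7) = -16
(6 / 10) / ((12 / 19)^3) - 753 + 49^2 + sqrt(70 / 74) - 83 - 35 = sqrt(1295) / 37 + 4413259 / 2880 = 1533.35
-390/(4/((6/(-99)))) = 5.91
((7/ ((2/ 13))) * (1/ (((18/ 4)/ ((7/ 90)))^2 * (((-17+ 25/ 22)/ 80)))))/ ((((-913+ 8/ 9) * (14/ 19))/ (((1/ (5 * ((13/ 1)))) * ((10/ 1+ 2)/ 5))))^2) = -1779008/ 8598878682103125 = -0.00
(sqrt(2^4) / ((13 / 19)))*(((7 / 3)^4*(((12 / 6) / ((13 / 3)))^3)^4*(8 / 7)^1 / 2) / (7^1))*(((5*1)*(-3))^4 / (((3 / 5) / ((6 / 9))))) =22517603942400000 / 302875106592253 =74.35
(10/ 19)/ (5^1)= 2/ 19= 0.11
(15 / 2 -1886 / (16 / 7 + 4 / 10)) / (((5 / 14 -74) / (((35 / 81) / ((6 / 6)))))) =15999725 / 3925017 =4.08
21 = 21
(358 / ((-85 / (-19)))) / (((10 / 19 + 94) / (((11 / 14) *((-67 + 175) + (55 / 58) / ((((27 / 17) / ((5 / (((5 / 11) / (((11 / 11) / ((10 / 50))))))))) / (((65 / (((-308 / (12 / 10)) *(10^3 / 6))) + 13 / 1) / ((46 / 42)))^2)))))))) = 12387747510291772817 / 3934487860800000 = 3148.50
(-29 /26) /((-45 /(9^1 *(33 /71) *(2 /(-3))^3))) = -1276 /41535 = -0.03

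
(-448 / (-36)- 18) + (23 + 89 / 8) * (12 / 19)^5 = -47382422 / 22284891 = -2.13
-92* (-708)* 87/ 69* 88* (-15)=-108408960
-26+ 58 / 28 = -335 / 14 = -23.93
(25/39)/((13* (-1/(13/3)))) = -25/117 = -0.21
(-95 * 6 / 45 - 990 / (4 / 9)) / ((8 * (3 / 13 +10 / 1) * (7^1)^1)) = -3.91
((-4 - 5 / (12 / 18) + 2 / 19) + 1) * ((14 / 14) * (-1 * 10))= 1975 / 19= 103.95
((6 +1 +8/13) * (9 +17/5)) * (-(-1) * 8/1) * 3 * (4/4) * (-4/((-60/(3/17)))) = 147312/5525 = 26.66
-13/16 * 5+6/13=-749/208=-3.60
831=831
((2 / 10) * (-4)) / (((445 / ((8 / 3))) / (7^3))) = -10976 / 6675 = -1.64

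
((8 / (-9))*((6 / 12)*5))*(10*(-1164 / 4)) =19400 / 3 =6466.67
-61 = -61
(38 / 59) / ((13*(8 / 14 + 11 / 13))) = 266 / 7611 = 0.03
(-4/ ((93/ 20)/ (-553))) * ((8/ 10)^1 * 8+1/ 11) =1052912/ 341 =3087.72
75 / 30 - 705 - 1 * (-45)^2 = -5455 / 2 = -2727.50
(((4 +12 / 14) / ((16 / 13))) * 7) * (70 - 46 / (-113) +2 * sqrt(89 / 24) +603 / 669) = 221 * sqrt(534) / 48 +397115121 / 201592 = 2076.29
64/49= 1.31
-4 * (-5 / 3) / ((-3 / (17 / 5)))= -68 / 9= -7.56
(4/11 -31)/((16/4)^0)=-337/11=-30.64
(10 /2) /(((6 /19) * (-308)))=-95 /1848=-0.05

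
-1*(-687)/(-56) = -687/56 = -12.27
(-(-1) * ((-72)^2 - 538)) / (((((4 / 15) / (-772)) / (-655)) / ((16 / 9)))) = 46985927200 / 3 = 15661975733.33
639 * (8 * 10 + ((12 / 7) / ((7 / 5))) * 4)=2658240 / 49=54249.80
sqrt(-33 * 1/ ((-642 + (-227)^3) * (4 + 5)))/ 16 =sqrt(15440997)/ 112298160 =0.00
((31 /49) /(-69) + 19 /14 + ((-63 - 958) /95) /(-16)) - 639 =-3273518279 /5139120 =-636.98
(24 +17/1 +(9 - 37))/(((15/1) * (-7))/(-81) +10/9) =27/5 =5.40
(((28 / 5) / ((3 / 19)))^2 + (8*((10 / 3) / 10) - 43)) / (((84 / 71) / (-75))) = -19450379 / 252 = -77184.04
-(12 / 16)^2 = -9 / 16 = -0.56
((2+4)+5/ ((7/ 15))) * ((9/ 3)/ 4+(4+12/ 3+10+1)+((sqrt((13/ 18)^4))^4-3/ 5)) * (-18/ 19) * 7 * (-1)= 724743074939/ 340122240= 2130.83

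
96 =96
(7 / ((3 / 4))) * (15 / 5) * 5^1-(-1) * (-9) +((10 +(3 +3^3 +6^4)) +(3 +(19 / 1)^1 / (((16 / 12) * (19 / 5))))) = 5895 / 4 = 1473.75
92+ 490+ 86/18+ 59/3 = 5458/9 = 606.44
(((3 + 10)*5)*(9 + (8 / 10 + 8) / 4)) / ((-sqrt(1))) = -728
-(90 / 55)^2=-324 / 121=-2.68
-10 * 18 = -180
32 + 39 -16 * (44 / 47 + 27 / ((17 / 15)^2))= -3807463 / 13583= -280.31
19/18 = 1.06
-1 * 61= -61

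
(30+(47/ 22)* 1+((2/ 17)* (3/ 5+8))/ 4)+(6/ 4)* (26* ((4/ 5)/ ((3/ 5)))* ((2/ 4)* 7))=200454/ 935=214.39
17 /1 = 17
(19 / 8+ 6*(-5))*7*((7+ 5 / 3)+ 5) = -63427 / 24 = -2642.79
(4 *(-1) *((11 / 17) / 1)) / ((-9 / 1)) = 44 / 153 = 0.29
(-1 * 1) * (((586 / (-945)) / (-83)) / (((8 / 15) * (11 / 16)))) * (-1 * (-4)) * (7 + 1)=-37504 / 57519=-0.65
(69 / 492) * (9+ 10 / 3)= 851 / 492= 1.73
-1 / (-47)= 1 / 47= 0.02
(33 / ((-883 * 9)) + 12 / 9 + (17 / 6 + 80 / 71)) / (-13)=-663201 / 1630018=-0.41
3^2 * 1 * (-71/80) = -639/80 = -7.99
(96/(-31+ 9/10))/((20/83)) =-3984/301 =-13.24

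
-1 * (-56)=56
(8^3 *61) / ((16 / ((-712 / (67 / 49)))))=-1016438.45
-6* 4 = -24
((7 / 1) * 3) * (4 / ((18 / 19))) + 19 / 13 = 3515 / 39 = 90.13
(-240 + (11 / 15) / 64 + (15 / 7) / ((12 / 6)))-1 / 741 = -132188807 / 553280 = -238.92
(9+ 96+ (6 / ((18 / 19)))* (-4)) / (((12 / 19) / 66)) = 49951 / 6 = 8325.17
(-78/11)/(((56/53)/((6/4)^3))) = -55809/2464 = -22.65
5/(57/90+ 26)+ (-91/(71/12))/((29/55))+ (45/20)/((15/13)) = -889421301/32902820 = -27.03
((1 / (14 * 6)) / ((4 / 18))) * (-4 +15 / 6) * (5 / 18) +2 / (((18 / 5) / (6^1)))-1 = 1553 / 672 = 2.31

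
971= 971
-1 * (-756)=756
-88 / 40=-2.20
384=384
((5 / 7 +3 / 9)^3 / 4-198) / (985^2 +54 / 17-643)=-7781818 / 38162145357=-0.00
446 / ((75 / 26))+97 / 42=54923 / 350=156.92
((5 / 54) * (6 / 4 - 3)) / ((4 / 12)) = -5 / 12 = -0.42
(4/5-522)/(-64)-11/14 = 8241/1120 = 7.36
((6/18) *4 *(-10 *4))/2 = -80/3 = -26.67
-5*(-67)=335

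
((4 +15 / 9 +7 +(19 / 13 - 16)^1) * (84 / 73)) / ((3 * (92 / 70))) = -0.55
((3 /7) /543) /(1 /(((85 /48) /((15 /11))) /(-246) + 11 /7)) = 0.00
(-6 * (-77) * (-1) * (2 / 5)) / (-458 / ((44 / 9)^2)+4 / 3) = 2683296 / 258875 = 10.37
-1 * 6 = -6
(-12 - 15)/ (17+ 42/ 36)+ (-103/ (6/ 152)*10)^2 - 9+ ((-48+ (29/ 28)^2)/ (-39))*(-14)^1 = 486249865037207/ 714168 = 680862017.11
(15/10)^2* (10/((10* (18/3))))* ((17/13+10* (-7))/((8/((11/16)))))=-29469/13312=-2.21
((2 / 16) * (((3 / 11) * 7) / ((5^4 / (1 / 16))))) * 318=3339 / 440000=0.01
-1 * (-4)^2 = -16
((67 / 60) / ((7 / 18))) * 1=201 / 70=2.87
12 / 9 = 4 / 3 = 1.33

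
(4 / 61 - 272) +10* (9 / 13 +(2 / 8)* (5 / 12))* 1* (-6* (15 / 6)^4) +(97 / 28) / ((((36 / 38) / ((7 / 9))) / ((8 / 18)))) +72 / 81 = -79047346825 / 36998208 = -2136.52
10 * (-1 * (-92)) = 920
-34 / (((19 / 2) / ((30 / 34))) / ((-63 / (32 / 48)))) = 5670 / 19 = 298.42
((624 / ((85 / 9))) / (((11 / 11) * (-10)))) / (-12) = 234 / 425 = 0.55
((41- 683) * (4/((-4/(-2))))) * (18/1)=-23112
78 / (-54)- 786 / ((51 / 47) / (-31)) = 3435385 / 153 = 22453.50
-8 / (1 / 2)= -16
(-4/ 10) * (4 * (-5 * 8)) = 64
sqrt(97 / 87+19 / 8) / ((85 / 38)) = 19 * sqrt(422646) / 14790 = 0.84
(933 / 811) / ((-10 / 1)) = -0.12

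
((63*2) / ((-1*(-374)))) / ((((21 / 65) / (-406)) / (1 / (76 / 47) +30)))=-92114295 / 7106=-12962.89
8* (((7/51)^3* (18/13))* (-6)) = -10976/63869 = -0.17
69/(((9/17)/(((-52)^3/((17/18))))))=-19403904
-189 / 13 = -14.54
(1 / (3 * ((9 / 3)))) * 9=1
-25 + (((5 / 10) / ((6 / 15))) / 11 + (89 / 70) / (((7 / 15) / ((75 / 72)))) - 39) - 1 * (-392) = 2854127 / 8624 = 330.95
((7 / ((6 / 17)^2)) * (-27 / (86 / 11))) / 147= -3179 / 2408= -1.32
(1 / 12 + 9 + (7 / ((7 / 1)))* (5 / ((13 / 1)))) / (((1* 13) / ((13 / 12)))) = 1477 / 1872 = 0.79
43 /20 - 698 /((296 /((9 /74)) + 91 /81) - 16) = 7294273 /3918620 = 1.86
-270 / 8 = -33.75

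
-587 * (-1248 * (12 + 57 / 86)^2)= 217194315624 / 1849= 117465827.81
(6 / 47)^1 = 6 / 47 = 0.13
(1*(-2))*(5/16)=-5/8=-0.62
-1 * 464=-464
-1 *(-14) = 14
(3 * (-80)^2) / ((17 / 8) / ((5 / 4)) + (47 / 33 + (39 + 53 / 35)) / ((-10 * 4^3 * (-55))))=780595200000 / 69163639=11286.21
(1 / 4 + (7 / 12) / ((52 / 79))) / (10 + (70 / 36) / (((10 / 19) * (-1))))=2127 / 11804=0.18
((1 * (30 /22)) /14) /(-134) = -15 /20636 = -0.00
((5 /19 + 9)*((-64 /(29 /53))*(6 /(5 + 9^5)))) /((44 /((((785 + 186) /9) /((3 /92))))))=-8.28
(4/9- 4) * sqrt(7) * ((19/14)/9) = -304 * sqrt(7)/567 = -1.42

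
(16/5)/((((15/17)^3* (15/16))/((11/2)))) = 6917504/253125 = 27.33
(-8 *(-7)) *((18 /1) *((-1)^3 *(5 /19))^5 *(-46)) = 144900000 /2476099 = 58.52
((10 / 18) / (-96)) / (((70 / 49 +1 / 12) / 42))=-245 / 1524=-0.16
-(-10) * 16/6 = 80/3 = 26.67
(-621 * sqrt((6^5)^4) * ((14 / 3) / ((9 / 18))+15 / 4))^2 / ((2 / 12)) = 1448092389627777279983616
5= 5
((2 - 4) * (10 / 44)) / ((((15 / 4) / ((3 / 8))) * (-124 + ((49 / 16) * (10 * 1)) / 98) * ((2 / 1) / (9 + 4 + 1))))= 56 / 21769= 0.00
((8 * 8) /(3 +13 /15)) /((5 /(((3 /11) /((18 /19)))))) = 304 /319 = 0.95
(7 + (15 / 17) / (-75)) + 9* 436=334134 / 85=3930.99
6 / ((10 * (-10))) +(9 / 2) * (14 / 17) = 3099 / 850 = 3.65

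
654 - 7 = 647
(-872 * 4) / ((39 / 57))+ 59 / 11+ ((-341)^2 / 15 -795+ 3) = 4005968 / 2145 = 1867.58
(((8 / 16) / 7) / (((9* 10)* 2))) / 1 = 1 / 2520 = 0.00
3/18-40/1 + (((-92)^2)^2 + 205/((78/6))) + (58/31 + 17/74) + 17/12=12818558835403/178932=71639275.45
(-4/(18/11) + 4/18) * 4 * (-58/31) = 4640/279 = 16.63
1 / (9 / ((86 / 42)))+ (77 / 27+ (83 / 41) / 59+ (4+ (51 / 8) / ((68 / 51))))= 58008037 / 4876704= 11.89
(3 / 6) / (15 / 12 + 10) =2 / 45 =0.04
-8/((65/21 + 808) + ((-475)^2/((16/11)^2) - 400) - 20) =-0.00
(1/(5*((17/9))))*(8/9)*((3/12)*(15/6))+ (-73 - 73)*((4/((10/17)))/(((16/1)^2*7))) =-18857/38080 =-0.50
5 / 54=0.09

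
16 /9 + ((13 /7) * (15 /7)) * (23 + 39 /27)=43684 /441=99.06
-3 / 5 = -0.60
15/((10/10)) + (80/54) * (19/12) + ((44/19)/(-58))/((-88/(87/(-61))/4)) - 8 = 877120/93879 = 9.34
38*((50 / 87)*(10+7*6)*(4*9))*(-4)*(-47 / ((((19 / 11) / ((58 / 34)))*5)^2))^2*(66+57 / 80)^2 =-876232712747259169731 / 358044086875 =-2447276033.50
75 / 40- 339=-2697 / 8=-337.12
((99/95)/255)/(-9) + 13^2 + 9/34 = 8200853/48450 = 169.26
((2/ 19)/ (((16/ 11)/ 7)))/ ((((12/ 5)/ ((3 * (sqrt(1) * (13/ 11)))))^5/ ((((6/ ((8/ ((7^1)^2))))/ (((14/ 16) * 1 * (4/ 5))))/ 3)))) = 284271203125/ 4557684736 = 62.37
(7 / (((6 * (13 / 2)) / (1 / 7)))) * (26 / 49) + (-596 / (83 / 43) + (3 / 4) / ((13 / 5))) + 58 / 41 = -7987261969 / 26012532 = -307.05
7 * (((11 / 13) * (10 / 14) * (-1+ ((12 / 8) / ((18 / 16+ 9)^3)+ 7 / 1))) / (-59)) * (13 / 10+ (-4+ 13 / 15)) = 321599245 / 407615247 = 0.79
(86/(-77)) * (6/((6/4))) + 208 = 15672/77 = 203.53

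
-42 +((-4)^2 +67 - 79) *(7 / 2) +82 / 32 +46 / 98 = -19575 / 784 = -24.97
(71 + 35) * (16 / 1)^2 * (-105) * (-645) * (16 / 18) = 1633587200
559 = 559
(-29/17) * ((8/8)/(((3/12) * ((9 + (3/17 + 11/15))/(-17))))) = 29580/2527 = 11.71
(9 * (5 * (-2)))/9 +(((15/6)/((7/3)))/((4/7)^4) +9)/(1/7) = 63151/512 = 123.34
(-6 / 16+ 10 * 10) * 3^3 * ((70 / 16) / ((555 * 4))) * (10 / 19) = 251055 / 89984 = 2.79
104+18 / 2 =113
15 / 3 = 5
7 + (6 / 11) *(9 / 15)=7.33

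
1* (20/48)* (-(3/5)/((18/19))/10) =-19/720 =-0.03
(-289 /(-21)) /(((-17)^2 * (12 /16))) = 4 /63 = 0.06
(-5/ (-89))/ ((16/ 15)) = 75/ 1424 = 0.05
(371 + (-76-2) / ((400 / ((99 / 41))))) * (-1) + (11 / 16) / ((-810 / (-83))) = -984234671 / 2656800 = -370.46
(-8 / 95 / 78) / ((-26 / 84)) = 56 / 16055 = 0.00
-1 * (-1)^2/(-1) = 1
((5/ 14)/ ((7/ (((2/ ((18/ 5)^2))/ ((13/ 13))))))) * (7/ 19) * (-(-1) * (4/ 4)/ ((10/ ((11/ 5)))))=55/ 86184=0.00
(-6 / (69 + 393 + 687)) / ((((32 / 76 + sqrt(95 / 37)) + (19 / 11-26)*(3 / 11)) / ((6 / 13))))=31712406*sqrt(3515) / 17457006188609 + 7273396878 / 17457006188609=0.00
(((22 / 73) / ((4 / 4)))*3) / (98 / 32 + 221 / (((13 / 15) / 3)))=1056 / 897097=0.00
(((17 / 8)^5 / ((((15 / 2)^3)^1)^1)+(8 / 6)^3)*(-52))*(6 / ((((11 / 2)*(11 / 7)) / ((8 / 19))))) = -282826817 / 7524000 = -37.59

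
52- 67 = -15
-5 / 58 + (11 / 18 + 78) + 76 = 40331 / 261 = 154.52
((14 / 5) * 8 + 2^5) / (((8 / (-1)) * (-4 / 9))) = 15.30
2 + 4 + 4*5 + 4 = 30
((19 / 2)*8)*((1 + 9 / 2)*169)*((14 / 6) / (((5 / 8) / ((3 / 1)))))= 3955952 / 5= 791190.40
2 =2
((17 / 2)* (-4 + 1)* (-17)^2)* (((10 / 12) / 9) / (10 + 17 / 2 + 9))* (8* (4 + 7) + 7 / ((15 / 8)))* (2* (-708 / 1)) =3223086.80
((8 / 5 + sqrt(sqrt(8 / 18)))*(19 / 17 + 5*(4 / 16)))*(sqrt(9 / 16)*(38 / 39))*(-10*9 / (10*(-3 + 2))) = 9177*sqrt(6) / 1768 + 27531 / 1105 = 37.63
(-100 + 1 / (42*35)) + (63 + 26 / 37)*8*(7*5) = 964702237 / 54390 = 17736.76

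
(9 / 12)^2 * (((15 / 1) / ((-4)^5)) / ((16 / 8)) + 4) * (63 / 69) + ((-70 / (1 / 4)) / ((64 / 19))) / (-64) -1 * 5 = -1243987 / 753664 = -1.65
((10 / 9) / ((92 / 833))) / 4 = 4165 / 1656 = 2.52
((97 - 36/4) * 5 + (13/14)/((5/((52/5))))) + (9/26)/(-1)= 2009213/4550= 441.59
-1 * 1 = -1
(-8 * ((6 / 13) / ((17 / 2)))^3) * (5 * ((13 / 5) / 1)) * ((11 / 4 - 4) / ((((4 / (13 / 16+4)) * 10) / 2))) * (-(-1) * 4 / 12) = 1386 / 830297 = 0.00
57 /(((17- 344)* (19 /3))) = -3 /109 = -0.03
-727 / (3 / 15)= -3635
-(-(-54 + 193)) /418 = 0.33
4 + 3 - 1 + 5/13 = 83/13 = 6.38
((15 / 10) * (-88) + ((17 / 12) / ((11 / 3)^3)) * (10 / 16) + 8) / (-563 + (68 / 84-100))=110893503 / 592284352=0.19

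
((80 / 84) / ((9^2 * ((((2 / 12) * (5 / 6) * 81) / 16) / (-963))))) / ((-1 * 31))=27392 / 52731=0.52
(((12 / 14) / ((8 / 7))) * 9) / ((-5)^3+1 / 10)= -135 / 2498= -0.05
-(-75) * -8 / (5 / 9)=-1080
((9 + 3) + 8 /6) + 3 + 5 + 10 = 94 /3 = 31.33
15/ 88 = 0.17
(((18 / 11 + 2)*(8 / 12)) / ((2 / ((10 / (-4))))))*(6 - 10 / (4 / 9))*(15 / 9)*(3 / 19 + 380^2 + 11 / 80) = 5487211225 / 456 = 12033357.95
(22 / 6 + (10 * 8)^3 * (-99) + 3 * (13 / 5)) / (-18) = 380159914 / 135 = 2815999.36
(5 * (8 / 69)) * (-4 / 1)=-160 / 69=-2.32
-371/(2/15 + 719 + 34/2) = -5565/11042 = -0.50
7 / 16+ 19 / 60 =181 / 240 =0.75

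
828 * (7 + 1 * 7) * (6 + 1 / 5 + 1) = 417312 / 5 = 83462.40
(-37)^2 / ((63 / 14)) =2738 / 9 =304.22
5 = 5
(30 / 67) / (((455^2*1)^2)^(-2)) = 55107718079900636718750 / 67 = 822503254923890100279.85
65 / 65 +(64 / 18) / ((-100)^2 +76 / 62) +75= 106033492 / 1395171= 76.00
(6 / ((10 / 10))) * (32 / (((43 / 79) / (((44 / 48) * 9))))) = 125136 / 43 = 2910.14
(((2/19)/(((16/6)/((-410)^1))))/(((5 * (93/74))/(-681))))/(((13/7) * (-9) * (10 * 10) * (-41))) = 58793/2297100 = 0.03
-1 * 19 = -19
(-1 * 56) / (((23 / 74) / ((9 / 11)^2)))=-335664 / 2783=-120.61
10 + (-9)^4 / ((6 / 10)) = 10945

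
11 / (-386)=-11 / 386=-0.03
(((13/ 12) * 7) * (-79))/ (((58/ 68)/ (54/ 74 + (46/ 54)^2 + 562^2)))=-520584572941342/ 2346651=-221841497.92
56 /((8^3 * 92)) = 7 /5888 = 0.00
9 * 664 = 5976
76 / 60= 19 / 15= 1.27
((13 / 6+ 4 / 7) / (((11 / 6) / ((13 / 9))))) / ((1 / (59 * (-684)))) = -87059.48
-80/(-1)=80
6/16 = 0.38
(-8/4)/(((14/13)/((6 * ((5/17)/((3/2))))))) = -260/119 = -2.18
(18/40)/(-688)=-9/13760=-0.00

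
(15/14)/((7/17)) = 255/98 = 2.60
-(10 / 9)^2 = -100 / 81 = -1.23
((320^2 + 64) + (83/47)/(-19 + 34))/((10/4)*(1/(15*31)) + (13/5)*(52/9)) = 13436119758/1970569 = 6818.40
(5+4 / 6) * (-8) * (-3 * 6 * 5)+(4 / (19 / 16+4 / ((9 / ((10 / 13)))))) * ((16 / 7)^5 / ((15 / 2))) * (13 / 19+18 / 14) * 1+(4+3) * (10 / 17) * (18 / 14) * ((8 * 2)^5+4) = 3022036435241953368 / 543978975505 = 5555428.74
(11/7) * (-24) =-264/7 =-37.71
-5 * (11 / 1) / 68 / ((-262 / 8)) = 55 / 2227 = 0.02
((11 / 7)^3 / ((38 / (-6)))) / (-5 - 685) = 1331 / 1498910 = 0.00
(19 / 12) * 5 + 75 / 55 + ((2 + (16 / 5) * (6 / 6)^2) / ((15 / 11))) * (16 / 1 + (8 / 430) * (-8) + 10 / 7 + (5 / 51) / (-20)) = 19036121849 / 253291500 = 75.15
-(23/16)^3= -12167/4096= -2.97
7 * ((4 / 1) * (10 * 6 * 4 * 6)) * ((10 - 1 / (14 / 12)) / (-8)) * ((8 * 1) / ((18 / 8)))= -163840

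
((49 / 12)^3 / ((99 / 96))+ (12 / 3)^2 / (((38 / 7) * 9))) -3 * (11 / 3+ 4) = 1467685 / 33858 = 43.35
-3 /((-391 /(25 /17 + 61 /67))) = 8136 /445349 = 0.02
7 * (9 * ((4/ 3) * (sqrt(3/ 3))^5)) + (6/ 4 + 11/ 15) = 2587/ 30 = 86.23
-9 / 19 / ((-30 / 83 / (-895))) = -44571 / 38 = -1172.92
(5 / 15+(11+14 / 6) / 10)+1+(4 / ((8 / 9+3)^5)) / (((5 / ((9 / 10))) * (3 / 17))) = 10522443994 / 3939140625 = 2.67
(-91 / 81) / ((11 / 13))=-1183 / 891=-1.33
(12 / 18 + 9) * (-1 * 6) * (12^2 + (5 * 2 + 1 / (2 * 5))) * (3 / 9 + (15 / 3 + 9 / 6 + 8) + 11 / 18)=-6211771 / 45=-138039.36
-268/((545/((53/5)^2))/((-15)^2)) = -12431.76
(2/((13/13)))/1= 2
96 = 96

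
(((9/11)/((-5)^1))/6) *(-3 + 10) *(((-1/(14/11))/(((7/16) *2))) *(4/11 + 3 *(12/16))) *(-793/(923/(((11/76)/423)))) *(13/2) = -18239/21303408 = -0.00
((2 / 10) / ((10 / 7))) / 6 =7 / 300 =0.02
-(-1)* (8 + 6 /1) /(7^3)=2 /49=0.04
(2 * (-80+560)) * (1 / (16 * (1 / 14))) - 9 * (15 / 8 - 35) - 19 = 8953 / 8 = 1119.12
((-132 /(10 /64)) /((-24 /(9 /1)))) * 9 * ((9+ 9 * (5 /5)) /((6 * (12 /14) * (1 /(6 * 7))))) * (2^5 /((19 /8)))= 536481792 /95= 5647176.76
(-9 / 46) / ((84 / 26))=-0.06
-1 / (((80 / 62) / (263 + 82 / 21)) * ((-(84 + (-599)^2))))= 0.00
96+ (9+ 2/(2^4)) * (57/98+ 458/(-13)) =-2244007/10192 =-220.17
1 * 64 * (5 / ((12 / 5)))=400 / 3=133.33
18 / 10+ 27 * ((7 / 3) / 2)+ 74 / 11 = 4403 / 110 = 40.03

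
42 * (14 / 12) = 49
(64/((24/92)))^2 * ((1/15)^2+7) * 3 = 853712896/675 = 1264759.85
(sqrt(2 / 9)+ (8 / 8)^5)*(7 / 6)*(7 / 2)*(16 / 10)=98*sqrt(2) / 45+ 98 / 15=9.61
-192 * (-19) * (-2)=-7296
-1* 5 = -5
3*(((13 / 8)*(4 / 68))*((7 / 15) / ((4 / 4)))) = 91 / 680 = 0.13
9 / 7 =1.29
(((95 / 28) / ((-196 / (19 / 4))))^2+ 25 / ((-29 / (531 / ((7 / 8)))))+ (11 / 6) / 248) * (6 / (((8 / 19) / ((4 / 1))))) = -12918124467702941 / 433219383296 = -29818.90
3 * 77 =231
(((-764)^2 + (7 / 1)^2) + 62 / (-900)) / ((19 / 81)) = 2364166971 / 950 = 2488596.81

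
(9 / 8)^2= 81 / 64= 1.27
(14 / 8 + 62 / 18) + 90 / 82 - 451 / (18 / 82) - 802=-2850.26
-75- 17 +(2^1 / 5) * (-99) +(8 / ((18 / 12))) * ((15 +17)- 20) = -338 / 5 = -67.60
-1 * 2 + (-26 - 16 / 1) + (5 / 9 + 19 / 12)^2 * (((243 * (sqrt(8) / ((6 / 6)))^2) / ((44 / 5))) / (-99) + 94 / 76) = -2390989 / 49248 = -48.55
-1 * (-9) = 9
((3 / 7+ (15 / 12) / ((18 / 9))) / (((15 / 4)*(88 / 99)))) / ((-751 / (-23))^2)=0.00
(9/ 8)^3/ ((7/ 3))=2187/ 3584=0.61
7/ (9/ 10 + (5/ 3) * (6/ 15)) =210/ 47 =4.47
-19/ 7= -2.71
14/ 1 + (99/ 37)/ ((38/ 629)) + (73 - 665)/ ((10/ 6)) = -296.91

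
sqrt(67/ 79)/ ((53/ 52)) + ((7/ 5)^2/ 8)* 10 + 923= 52* sqrt(5293)/ 4187 + 18509/ 20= 926.35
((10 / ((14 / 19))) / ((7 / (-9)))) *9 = -7695 / 49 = -157.04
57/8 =7.12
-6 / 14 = -3 / 7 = -0.43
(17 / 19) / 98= 17 / 1862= 0.01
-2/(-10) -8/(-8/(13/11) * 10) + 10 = 10.32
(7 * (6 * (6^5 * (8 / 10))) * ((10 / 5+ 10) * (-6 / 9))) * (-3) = 31352832 / 5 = 6270566.40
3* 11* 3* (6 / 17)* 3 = 1782 / 17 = 104.82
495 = 495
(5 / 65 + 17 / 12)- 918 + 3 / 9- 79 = -51749 / 52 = -995.17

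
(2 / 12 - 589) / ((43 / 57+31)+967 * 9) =-67127 / 995762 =-0.07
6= 6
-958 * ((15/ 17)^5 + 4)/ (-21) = 881196182/ 4259571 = 206.87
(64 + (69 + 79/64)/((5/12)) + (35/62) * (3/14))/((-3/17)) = -1961987/1488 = -1318.54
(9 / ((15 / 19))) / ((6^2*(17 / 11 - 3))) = -209 / 960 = -0.22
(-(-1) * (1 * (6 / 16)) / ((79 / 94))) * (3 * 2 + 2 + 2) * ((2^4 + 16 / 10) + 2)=6909 / 79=87.46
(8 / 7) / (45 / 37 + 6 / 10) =185 / 294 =0.63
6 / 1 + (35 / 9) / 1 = 89 / 9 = 9.89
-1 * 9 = -9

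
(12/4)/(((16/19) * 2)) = 57/32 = 1.78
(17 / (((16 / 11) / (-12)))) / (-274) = 561 / 1096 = 0.51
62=62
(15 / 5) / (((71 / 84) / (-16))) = -4032 / 71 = -56.79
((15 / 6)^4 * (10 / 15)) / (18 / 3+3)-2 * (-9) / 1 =4513 / 216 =20.89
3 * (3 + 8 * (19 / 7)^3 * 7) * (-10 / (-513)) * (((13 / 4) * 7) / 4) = 3576235 / 9576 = 373.46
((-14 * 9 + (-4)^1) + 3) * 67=-8509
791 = 791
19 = 19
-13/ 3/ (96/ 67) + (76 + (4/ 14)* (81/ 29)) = 4313107/ 58464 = 73.77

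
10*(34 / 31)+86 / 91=33606 / 2821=11.91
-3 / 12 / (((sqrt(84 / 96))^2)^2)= -0.33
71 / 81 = 0.88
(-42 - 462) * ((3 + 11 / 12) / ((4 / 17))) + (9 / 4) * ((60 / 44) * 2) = -92217 / 11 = -8383.36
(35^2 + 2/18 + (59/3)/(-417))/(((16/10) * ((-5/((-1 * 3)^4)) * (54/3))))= -1532555/2224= -689.10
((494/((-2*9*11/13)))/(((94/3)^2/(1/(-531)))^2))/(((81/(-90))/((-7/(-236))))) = 112385/28574270324870688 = 0.00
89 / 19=4.68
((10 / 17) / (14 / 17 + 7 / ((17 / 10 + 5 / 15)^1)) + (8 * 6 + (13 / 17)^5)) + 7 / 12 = 230761773223 / 4711085526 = 48.98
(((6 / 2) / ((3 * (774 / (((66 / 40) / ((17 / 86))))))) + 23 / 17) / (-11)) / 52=-107 / 44880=-0.00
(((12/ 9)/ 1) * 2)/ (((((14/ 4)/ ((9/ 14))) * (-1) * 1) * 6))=-4/ 49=-0.08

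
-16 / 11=-1.45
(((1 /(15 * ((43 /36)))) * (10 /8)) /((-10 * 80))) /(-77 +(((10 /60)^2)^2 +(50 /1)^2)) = -243 /6751449350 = -0.00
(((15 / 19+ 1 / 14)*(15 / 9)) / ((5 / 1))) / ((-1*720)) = -229 / 574560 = -0.00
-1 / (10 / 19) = -19 / 10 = -1.90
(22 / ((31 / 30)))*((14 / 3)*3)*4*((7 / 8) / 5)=6468 / 31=208.65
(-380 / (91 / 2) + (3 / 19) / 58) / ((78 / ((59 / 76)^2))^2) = -10145224145167 / 20354786963417088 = -0.00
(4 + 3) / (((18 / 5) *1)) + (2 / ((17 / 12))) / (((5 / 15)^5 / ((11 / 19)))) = 1166041 / 5814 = 200.56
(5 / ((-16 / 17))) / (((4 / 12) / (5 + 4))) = -2295 / 16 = -143.44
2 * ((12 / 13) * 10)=240 / 13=18.46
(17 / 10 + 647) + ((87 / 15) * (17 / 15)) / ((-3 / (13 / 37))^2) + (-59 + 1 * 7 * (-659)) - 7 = -7448432311 / 1848150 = -4030.21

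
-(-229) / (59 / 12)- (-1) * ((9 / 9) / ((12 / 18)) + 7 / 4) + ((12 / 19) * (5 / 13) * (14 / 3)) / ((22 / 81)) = 34625443 / 641212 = 54.00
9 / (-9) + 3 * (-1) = -4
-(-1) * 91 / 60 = 91 / 60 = 1.52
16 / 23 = 0.70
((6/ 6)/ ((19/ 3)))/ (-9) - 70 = -70.02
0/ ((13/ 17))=0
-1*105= -105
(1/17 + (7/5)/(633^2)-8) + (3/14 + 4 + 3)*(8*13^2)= 2323489329248/238409955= 9745.77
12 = 12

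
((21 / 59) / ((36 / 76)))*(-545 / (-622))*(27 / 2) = 652365 / 73396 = 8.89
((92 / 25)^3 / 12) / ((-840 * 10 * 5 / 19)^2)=4392287 / 5167968750000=0.00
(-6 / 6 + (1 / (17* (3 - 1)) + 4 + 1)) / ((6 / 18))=411 / 34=12.09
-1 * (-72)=72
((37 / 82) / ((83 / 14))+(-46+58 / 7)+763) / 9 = 17278844 / 214389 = 80.60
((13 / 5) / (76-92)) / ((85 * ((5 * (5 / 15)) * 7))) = -39 / 238000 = -0.00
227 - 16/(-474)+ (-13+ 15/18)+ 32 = 246.87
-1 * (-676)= 676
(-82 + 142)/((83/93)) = 5580/83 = 67.23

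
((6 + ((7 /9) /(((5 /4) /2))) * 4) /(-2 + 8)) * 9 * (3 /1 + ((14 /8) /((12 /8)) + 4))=12103 /90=134.48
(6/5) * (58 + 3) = 366/5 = 73.20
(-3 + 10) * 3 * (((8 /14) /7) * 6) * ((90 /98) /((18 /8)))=1440 /343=4.20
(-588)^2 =345744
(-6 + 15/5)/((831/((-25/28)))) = 25/7756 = 0.00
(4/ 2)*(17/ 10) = 17/ 5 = 3.40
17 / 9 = 1.89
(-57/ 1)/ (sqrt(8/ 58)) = -57* sqrt(29)/ 2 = -153.48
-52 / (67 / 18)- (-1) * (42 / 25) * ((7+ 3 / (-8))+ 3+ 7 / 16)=39327 / 13400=2.93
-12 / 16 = -3 / 4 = -0.75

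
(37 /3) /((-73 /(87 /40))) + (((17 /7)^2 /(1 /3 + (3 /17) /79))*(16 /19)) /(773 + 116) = -143285215043 /408433163320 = -0.35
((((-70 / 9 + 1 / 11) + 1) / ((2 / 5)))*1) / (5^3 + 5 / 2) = -662 / 5049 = -0.13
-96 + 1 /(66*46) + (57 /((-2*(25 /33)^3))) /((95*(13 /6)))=-96.32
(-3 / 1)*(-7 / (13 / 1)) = 21 / 13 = 1.62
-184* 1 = -184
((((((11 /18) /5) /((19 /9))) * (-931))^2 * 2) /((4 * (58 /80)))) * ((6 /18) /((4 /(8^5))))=2379948032 /435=5471144.90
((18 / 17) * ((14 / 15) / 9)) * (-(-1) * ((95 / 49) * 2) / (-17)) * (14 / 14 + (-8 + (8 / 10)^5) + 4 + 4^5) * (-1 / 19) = 8511064 / 6321875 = 1.35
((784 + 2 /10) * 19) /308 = 74499 /1540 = 48.38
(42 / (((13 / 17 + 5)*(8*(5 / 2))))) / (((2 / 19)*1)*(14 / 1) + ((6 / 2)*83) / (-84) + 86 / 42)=2907 / 4445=0.65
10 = 10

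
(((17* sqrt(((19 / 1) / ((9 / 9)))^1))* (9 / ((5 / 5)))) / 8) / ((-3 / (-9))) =459* sqrt(19) / 8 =250.09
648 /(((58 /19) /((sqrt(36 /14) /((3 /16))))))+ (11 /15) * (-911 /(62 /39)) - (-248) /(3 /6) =23487 /310+ 98496 * sqrt(14) /203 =1891.22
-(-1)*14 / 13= 14 / 13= 1.08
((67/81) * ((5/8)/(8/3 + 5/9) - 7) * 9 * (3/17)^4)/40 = -952137/775074880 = -0.00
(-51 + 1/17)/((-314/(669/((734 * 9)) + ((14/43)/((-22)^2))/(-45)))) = 3767417389/229340617605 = 0.02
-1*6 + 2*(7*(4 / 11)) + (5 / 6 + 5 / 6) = 25 / 33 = 0.76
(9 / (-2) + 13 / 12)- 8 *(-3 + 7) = -425 / 12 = -35.42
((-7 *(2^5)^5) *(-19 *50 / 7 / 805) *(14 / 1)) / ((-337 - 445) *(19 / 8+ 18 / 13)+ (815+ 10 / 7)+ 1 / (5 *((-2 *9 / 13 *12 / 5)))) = -250627447848960 / 960077063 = -261049.30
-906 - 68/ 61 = -55334/ 61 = -907.11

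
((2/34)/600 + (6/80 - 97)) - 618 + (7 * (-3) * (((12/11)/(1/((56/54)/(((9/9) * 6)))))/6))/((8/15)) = -120530111/168300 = -716.16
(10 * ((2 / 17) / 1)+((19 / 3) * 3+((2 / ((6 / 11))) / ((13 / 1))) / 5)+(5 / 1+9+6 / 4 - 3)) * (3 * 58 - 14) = 3472304 / 663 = 5237.26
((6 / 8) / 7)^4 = 81 / 614656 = 0.00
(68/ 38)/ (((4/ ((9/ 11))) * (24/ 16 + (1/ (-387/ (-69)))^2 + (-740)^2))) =0.00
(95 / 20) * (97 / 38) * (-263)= -25511 / 8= -3188.88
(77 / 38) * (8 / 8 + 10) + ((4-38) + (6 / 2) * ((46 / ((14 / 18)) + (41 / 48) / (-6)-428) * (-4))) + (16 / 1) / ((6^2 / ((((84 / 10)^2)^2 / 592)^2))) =7592129792704097 / 1706971875000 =4447.72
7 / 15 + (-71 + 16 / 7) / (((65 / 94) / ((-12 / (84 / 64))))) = 668119 / 735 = 909.01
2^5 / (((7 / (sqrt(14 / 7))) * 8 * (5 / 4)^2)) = 64 * sqrt(2) / 175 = 0.52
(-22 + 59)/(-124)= -0.30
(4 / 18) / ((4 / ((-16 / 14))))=-4 / 63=-0.06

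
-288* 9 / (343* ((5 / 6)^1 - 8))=15552 / 14749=1.05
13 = 13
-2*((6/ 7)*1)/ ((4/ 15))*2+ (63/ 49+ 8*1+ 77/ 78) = -1411/ 546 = -2.58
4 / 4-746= -745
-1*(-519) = 519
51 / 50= 1.02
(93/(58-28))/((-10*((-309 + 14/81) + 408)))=-2511/803300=-0.00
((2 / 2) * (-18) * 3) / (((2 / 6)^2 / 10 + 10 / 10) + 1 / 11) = -53460 / 1091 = -49.00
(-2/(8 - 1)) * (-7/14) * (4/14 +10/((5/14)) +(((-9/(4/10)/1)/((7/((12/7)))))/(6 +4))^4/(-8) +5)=4.75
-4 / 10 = -2 / 5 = -0.40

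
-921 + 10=-911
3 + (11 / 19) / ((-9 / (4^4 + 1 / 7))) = -16132 / 1197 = -13.48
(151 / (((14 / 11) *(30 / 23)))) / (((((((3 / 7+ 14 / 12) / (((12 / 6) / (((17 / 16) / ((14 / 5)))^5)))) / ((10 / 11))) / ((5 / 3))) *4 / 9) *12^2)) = 61206126657536 / 178369535625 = 343.14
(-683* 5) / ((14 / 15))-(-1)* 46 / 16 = -204739 / 56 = -3656.05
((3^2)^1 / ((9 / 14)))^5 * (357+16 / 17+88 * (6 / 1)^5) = 6259723317344 / 17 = 368219018667.29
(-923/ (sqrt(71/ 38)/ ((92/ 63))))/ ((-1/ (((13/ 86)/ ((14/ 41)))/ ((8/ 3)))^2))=84942611 * sqrt(2698)/ 162356992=27.18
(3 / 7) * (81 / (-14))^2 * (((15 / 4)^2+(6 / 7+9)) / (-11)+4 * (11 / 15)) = 92004903 / 8451520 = 10.89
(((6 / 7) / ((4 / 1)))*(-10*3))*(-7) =45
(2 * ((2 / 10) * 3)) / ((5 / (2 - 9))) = -42 / 25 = -1.68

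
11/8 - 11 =-77/8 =-9.62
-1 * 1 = -1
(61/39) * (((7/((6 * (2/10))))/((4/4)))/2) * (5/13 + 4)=40565/2028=20.00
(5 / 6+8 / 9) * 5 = 155 / 18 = 8.61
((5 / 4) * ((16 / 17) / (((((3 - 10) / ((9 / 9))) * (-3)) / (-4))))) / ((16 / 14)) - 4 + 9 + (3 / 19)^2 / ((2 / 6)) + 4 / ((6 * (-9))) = 796124 / 165699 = 4.80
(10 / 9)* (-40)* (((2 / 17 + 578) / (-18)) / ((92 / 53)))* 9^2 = 26044200 / 391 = 66609.21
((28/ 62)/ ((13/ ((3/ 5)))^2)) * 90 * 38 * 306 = 26372304/ 26195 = 1006.77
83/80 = 1.04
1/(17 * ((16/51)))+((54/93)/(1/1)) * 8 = 4.83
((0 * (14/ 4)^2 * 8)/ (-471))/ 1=0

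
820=820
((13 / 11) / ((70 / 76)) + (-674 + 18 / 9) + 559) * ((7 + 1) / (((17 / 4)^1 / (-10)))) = 2752704 / 1309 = 2102.91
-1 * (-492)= 492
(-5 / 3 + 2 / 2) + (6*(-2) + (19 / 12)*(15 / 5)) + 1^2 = -83 / 12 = -6.92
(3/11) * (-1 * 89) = -267/11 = -24.27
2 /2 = 1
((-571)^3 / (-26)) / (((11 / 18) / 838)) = 1404089697762 / 143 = 9818809075.26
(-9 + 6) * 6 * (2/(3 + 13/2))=-72/19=-3.79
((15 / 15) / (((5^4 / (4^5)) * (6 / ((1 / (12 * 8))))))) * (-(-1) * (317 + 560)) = 14032 / 5625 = 2.49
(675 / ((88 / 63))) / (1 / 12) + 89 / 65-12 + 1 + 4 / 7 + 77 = 58726711 / 10010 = 5866.80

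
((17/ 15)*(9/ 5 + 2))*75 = 323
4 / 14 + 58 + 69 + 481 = 608.29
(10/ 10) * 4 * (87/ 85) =348/ 85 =4.09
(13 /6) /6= 13 /36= 0.36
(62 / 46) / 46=31 / 1058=0.03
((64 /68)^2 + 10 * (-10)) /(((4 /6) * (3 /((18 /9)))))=-99.11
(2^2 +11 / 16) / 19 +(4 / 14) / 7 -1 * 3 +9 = 93659 / 14896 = 6.29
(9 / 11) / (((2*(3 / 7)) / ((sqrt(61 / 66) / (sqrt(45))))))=7*sqrt(20130) / 7260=0.14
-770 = -770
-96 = -96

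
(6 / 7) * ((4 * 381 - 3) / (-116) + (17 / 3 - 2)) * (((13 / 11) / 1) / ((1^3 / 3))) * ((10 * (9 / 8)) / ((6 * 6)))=-640965 / 71456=-8.97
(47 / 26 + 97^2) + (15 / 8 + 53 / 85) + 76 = 83885467 / 8840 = 9489.31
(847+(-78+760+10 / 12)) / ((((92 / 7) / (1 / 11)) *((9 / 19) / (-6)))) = -1220807 / 9108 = -134.04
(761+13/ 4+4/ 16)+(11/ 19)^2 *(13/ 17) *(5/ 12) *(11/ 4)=225289867/ 294576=764.79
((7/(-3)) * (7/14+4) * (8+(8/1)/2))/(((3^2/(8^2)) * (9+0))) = -896/9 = -99.56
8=8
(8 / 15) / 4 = 2 / 15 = 0.13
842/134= 421/67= 6.28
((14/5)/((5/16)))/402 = 112/5025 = 0.02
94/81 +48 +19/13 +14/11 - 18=392603/11583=33.89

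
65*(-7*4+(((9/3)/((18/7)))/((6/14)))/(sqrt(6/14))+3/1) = -1625+3185*sqrt(21)/54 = -1354.71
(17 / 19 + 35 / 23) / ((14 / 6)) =3168 / 3059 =1.04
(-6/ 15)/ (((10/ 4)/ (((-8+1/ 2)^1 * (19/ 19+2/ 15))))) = 34/ 25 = 1.36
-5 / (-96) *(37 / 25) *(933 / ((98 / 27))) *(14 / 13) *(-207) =-64312623 / 14560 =-4417.08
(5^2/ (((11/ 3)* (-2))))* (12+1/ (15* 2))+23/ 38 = -33789/ 836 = -40.42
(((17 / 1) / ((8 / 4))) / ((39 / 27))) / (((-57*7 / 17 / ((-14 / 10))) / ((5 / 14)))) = 867 / 6916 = 0.13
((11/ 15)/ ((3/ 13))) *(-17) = -2431/ 45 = -54.02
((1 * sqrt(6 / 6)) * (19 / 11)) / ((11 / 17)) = 323 / 121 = 2.67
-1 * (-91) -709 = -618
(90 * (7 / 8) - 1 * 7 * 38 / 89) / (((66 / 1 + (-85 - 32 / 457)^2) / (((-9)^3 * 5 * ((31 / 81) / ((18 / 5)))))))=-4365471443725 / 1085946076056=-4.02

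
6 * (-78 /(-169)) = 36 /13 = 2.77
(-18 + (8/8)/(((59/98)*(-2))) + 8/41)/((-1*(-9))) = -45079/21771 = -2.07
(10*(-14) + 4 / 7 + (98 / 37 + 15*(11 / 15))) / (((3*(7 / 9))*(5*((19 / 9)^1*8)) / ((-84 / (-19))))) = -2638737 / 934990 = -2.82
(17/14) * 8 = 68/7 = 9.71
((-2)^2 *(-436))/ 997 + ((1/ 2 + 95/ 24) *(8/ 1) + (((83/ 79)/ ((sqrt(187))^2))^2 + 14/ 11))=22970754977948/ 652760413239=35.19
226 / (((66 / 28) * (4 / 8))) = 6328 / 33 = 191.76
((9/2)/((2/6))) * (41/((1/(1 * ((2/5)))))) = 1107/5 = 221.40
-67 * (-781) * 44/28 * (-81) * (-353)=16458045021/7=2351149288.71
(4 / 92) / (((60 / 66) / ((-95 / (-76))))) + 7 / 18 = 743 / 1656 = 0.45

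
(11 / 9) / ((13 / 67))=737 / 117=6.30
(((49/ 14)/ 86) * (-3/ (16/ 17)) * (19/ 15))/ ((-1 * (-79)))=-0.00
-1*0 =0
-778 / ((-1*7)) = 778 / 7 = 111.14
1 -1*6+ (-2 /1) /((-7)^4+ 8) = -12047 /2409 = -5.00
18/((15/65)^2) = 338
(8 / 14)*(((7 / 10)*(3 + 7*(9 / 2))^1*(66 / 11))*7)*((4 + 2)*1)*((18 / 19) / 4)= 78246 / 95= 823.64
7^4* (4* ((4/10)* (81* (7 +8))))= 4667544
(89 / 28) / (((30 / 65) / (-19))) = -21983 / 168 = -130.85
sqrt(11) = 3.32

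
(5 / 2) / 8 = 5 / 16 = 0.31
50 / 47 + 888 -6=41504 / 47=883.06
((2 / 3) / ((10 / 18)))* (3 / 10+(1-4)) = -81 / 25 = -3.24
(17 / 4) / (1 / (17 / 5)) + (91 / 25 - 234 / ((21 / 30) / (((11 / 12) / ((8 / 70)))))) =-66579 / 25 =-2663.16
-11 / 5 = -2.20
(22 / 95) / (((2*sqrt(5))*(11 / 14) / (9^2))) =1134*sqrt(5) / 475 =5.34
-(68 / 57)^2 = -4624 / 3249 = -1.42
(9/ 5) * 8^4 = 36864/ 5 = 7372.80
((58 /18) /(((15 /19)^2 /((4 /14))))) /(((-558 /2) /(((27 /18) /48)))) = -10469 /63277200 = -0.00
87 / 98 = 0.89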